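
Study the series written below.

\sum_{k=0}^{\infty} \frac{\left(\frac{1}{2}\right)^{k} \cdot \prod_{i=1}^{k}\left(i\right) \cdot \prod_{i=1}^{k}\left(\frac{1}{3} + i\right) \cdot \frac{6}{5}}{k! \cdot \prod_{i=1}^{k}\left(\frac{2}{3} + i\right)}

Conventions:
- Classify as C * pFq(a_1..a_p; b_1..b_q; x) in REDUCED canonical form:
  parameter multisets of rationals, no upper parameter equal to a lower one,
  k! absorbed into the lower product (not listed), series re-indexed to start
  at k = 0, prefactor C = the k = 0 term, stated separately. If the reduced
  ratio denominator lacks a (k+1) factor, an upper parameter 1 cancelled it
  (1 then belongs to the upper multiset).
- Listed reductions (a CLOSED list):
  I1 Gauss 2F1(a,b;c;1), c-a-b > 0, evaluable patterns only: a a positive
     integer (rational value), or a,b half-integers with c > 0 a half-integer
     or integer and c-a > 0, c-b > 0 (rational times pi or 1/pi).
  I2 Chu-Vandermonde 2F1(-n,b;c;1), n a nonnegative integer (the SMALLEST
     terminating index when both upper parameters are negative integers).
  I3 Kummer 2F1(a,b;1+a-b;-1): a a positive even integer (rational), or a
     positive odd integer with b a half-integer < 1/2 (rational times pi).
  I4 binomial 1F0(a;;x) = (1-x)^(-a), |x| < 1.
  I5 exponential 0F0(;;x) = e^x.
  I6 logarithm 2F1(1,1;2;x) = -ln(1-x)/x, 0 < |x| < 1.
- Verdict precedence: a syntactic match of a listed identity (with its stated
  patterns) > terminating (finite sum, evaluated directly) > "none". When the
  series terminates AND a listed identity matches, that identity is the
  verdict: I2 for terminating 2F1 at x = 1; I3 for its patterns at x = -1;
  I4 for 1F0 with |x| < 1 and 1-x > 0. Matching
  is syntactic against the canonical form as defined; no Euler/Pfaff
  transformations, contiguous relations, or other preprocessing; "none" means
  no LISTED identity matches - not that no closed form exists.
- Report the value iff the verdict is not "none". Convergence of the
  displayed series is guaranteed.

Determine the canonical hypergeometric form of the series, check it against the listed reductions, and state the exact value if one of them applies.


With C = \frac{6}{5}: the canonical form is 2F1(1, \frac{4}{3}; \frac{5}{3}; \frac{1}{2}). Verdict: none - at argument \frac{1}{2} the multisets {1, \frac{4}{3}} ; {\frac{5}{3}} match no listed identity.

Key step: t_0 = \frac{6}{5} here, and the running product (C = 6/5, x = 1/2) telescopes to a rising factorial.
Ratio: r(k) = \frac{1}{2} * (k+1) (k+\frac{4}{3}) / [(k+\frac{5}{3}) (k+1)] - rational in k, leading ratio \frac{1}{2}; with t_0 = \frac{6}{5}, classification follows.


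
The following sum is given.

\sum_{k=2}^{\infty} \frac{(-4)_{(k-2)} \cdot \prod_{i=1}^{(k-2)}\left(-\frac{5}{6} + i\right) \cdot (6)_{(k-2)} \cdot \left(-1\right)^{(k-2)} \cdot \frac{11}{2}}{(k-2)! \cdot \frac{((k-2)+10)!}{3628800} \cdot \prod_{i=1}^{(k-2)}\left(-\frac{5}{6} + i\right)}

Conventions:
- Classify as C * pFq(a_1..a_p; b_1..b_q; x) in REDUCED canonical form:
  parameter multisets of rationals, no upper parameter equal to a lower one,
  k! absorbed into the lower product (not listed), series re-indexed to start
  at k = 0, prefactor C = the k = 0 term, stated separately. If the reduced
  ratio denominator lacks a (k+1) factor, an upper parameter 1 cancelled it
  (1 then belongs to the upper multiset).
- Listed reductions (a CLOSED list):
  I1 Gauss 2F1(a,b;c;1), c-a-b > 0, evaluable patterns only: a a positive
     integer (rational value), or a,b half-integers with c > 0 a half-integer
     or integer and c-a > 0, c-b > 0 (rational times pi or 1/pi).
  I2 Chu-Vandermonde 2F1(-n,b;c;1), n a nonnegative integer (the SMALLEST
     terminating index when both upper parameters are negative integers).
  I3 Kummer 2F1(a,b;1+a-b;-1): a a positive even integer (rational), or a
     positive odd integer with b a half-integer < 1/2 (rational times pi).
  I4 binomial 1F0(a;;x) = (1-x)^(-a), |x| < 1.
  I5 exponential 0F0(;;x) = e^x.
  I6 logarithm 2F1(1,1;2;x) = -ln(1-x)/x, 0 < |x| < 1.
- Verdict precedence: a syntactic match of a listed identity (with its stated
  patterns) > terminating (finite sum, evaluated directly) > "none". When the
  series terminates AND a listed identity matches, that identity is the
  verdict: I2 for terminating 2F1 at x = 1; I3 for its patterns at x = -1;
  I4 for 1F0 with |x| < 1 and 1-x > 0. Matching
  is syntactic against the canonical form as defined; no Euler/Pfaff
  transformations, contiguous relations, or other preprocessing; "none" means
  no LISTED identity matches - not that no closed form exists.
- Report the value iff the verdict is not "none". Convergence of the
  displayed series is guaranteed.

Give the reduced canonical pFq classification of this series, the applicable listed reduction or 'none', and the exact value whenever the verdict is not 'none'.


Key observation: from the first term \frac{11}{2}: the denominator's factorial ratio (prefactor 11/2) is a lower Pochhammer.
Adjacent-term ratio: r(k) = -1 * (k-4) (k+6) / [(k+11) (k+1)] - poly over poly, x = -1 from leading terms; C = \frac{11}{2} at k = 0.

This is \frac{11}{2} * 2F1(-4, 6; 11; -1) in reduced canonical form. Verdict: Kummer's theorem (I3) matches (x = -1; c = 11 equals 1+a-b for upper {-4, 6}: listed pattern). Exact value: 33.


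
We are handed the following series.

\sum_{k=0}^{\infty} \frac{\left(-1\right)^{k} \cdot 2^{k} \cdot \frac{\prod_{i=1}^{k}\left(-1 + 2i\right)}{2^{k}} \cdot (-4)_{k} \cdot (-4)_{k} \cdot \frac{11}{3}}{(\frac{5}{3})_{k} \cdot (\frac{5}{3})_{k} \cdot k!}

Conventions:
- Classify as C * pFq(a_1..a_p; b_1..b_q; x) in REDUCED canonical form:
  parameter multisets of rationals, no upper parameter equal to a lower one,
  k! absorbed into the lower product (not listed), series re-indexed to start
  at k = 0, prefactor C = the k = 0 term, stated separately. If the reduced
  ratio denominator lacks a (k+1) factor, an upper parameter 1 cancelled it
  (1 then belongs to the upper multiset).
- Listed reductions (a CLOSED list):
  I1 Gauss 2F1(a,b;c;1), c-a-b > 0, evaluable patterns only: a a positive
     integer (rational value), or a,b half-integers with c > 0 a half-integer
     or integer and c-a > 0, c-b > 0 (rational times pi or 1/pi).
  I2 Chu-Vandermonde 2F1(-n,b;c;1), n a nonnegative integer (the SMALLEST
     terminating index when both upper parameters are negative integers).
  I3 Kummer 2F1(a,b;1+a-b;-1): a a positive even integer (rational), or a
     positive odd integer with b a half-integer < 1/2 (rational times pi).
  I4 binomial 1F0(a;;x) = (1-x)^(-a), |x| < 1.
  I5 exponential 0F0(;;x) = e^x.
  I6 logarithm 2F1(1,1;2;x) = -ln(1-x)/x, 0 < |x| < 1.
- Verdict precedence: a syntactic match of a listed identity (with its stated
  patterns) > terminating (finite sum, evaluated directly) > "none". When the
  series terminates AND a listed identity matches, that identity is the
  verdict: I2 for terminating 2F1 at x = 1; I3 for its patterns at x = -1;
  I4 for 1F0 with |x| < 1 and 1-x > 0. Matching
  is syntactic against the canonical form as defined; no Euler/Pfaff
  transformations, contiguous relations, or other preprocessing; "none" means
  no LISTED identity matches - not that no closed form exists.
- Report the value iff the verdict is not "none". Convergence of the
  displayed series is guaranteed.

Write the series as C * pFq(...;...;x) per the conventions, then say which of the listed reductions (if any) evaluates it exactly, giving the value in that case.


At argument -2: a 3F2 with upper {-4, -4, \frac{1}{2}}, lower {\frac{5}{3}, \frac{5}{3}}, scaled by C = \frac{11}{3}. Verdict: terminating. (-4)_k vanishes past k = 4, leaving a 5-term sum, computed directly. Value: \frac{161053}{36960}.

Key step: x = -2 and the (-1)^k factor (C = 11/3) folds into the argument's sign.
Ratio: r(k) = -2 * (k-4) (k-4) (k+\frac{1}{2}) / [(k+\frac{5}{3}) (k+\frac{5}{3}) (k+1)] - rational; roots negated = parameters, x = -2, C = \frac{11}{3}.


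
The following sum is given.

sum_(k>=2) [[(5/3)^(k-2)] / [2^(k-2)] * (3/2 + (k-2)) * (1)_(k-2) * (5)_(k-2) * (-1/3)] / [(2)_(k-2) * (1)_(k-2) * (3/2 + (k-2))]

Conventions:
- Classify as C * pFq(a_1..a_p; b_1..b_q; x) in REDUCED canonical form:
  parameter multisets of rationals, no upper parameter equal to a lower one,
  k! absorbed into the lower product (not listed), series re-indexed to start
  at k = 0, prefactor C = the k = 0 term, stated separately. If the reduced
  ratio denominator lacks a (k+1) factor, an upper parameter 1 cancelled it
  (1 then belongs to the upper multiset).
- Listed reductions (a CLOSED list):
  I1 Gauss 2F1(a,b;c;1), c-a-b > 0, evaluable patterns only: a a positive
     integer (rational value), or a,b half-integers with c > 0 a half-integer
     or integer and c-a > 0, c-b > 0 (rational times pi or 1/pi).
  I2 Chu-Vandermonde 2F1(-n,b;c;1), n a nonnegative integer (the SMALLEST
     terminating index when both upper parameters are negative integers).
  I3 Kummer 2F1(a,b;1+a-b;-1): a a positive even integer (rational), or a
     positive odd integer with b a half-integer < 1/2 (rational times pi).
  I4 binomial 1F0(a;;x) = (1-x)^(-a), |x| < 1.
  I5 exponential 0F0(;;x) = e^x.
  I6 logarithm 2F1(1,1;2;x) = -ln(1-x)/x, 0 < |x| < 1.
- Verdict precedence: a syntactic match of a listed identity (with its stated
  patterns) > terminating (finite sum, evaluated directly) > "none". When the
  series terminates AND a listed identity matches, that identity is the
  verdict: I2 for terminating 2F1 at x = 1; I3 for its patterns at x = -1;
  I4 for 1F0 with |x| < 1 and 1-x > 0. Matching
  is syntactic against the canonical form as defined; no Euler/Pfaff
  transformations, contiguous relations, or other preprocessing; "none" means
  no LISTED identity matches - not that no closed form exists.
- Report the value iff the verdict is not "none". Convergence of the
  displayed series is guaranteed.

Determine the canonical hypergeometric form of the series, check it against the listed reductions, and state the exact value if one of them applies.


The tell: t_0 = -1/3 here, and (1)_k (C = -1/3, x = 5/6) is k! itself.
Consecutive-term ratio: r(k) = (5/6) * (k+1) (k+5) / [(k+2) (k+1)] - rational in k. x = (5/6); t_0 = -1/3; negate the roots.

Classification (C = -1/3): 2F1 with upper {1, 5}, lower {2}, argument x = 5/6. Verdict: none - at argument 5/6 the multisets {1, 5} ; {2} match no listed identity.


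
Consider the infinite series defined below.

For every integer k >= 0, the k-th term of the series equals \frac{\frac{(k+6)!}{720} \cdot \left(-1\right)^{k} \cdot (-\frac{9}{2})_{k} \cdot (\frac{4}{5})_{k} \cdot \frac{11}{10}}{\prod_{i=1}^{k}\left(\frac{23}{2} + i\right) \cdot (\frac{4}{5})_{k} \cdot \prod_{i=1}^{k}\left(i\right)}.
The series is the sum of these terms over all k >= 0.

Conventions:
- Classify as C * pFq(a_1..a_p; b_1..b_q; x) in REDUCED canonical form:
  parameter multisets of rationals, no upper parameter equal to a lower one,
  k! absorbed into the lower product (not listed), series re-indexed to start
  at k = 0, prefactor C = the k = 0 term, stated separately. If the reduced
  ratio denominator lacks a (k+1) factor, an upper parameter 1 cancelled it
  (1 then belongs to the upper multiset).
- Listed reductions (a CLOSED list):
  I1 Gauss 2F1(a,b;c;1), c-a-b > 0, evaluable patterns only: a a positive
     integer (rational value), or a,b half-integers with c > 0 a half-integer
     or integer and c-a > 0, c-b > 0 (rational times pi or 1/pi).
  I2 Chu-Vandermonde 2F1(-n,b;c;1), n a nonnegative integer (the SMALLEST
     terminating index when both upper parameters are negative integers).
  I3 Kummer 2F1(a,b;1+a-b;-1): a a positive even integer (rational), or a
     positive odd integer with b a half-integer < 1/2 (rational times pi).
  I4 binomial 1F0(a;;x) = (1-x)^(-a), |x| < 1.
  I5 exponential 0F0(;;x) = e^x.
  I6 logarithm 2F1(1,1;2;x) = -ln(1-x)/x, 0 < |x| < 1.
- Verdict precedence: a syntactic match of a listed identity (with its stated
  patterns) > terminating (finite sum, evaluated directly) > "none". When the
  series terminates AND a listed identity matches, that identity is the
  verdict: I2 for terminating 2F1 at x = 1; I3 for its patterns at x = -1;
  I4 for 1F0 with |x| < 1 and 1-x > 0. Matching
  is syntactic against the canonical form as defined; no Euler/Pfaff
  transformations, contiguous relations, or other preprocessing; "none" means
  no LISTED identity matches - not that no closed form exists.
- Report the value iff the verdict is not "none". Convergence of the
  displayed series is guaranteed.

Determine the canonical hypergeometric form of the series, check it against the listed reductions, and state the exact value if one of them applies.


With C = \frac{11}{10}: the canonical form is 2F1(-\frac{9}{2}, 7; \frac{25}{2}; -1). Verdict (x = -1): the Kummer evaluation I3 applies (x = -1; c = \frac{25}{2} equals 1+a-b for upper {-\frac{9}{2}, 7}: listed pattern). Its exact value is \frac{736206471}{268435456} \cdot \pi.

Key observation: x = -1 and the parameter 4/5 appears in both the upper and lower lists and cancels.
Consecutive-term ratio: r(k) = -1 * (k-\frac{9}{2}) (k+7) / [(k+\frac{25}{2}) (k+1)] ; factor over Q: parameters, x = -1, and C = \frac{11}{10}.


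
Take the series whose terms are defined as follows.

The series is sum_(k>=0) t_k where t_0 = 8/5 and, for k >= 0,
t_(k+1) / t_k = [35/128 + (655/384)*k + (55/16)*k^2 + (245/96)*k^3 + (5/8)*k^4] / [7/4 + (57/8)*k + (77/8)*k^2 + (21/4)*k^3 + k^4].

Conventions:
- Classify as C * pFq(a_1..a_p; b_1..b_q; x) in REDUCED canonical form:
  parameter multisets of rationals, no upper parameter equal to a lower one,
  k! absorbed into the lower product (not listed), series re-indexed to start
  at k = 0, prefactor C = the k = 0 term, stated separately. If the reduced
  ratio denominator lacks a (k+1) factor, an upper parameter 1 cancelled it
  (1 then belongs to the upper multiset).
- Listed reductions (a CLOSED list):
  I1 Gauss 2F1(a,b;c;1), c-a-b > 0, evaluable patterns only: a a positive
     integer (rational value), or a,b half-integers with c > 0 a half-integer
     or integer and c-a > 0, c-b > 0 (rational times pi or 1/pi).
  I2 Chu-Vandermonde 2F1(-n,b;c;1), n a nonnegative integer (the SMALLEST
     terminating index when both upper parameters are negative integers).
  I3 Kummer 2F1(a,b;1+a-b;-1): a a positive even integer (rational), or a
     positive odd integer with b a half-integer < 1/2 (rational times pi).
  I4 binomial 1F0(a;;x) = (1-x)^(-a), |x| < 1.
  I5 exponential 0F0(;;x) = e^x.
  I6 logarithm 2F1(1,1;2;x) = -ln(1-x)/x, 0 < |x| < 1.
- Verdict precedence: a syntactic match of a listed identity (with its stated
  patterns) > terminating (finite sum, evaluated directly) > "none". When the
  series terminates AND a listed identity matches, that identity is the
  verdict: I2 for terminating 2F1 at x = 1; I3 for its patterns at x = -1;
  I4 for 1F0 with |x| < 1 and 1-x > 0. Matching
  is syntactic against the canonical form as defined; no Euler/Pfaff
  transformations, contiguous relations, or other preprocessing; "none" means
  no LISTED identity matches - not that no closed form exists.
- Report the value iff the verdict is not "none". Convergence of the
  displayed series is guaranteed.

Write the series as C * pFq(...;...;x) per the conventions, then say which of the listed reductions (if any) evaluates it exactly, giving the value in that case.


Structural cue: from the first term 8/5: roots of the ratio polynomials (prefactor 8/5) are the negated parameters.
Step ratio: r(k) = (5/8) * (k+1/3) (k+3/2) / [(k+2) (k+1)] - rational; roots negated = parameters, x = (5/8), C = 8/5.

Classification (C = 8/5): 2F1 with upper {1/3, 3/2}, lower {2}, argument x = 5/8. Verdict: none (x = 5/8): each listed identity misses the multisets {1/3, 3/2} ; {2}.


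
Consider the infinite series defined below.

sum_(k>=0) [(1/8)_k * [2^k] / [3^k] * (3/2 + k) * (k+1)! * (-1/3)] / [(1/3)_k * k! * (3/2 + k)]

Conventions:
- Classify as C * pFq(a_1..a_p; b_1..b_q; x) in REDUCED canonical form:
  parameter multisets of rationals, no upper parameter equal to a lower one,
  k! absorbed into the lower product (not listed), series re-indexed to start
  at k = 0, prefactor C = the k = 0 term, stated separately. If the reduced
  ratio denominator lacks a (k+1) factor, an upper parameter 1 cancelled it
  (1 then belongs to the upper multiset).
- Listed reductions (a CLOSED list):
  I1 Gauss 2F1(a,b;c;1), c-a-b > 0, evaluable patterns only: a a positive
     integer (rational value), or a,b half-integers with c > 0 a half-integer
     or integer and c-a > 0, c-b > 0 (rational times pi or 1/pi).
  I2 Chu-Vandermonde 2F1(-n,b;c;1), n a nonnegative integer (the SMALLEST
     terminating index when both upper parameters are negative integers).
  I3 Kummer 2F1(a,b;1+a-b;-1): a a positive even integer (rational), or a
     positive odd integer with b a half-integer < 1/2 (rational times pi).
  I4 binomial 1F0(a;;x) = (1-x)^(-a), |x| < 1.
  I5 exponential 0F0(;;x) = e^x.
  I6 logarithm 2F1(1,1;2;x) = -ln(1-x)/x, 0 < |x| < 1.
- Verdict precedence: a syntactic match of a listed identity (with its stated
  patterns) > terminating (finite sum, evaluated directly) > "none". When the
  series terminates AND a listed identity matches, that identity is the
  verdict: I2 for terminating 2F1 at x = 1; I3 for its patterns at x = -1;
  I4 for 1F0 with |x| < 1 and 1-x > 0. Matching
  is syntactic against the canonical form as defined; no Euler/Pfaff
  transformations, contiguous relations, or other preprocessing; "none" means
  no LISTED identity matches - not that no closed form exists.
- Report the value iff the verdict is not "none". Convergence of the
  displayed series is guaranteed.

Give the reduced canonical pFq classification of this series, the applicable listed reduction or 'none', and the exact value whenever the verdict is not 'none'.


With C = -1/3: the canonical form is 2F1(1/8, 2; 1/3; 2/3). Verdict: none here - no I1-I6 shape fits x = 2/3 with lower {1/3}.

Key observation: t_0 being -1/3, k + 3/2 divides numerator and denominator alike; prefactor -1/3 after cancelling.
Ratio: r(k) = (2/3) * (k+1/8) (k+2) / [(k+1/3) (k+1)] - rational in k, leading ratio (2/3); with t_0 = -1/3, classification follows.


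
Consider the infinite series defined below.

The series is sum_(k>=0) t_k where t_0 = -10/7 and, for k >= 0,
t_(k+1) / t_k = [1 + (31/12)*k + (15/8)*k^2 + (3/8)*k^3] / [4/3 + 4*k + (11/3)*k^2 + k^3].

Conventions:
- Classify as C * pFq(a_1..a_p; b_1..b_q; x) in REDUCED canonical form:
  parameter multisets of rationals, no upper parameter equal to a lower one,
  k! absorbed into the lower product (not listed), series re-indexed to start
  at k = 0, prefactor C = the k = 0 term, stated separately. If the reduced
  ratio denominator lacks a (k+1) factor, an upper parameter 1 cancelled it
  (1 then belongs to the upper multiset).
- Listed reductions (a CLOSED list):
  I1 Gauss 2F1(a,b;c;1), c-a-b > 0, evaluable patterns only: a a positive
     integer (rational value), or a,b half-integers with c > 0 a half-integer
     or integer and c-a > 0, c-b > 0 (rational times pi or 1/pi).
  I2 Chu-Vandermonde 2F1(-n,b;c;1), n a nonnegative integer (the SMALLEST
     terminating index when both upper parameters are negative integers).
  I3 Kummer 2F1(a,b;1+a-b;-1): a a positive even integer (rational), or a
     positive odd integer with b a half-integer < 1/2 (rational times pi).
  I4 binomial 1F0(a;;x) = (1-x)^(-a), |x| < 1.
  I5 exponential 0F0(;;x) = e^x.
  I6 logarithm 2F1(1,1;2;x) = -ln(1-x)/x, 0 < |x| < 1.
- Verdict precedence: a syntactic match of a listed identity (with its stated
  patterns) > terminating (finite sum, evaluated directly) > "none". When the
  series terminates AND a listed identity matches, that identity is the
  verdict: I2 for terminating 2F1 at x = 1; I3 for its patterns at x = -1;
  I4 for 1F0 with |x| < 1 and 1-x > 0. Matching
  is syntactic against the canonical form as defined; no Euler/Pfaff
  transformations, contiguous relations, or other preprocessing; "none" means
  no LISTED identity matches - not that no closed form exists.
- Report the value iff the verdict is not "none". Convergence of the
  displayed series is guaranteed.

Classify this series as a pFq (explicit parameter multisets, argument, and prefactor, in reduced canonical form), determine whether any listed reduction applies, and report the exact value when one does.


Reduced: x = 3/8, 2F1, upper = {4/3, 3}, lower = {2}, C = -10/7. Verdict: none - at argument 3/8 the multisets {4/3, 3} ; {2} match no listed identity.

Structural cue: from the first term -10/7: the ratio is unreduced: k + 2/3 divides both sides (C = -10/7, x = 3/8).
Term ratio: r(k) = (3/8) * (k+4/3) (k+3) / [(k+2) (k+1)] - rational in k, leading ratio (3/8); with t_0 = -10/7, classification follows.


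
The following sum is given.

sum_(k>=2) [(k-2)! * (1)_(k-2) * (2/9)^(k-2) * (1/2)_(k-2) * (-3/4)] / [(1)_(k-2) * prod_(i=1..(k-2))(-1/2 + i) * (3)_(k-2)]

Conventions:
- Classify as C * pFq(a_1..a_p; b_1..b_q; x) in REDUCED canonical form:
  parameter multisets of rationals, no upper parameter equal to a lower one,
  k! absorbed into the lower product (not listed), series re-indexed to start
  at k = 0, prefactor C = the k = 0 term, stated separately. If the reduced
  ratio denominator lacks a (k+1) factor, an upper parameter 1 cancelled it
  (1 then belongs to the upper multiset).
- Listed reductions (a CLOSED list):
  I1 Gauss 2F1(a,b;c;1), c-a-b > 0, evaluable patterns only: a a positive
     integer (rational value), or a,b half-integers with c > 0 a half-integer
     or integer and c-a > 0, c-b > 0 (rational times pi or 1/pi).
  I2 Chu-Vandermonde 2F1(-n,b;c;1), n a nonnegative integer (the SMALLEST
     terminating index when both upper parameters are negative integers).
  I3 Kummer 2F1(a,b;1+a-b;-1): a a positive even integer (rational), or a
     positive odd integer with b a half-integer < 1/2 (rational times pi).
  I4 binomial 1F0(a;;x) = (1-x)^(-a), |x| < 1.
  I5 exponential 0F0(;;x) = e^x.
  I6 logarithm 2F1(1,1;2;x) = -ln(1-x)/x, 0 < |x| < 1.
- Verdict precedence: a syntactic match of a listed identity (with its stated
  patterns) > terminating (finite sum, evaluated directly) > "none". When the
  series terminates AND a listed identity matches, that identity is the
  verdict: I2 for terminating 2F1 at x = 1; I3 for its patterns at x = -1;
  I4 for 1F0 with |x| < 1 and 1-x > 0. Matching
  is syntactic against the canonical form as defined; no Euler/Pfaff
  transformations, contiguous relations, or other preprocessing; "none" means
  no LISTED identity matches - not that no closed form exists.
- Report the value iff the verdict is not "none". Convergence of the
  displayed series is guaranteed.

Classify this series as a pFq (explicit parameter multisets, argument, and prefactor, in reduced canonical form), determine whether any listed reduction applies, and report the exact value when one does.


Classification (C = -3/4): 2F1 with upper {1, 1}, lower {3}, argument x = 2/9. Verdict: none. Every listed pattern misses the 2F1 form at 2/9, upper {1, 1}.

Key step: x = (2/9) and the factorial ratio (prefactor -3/4) (k+a-1)!/(a-1)! is a rising factorial (a)_k.
Step ratio: r(k) = (2/9) * (k+1) (k+1) / [(k+3) (k+1)] - poly over poly, x = (2/9) from leading terms; C = -3/4 at k = 0.


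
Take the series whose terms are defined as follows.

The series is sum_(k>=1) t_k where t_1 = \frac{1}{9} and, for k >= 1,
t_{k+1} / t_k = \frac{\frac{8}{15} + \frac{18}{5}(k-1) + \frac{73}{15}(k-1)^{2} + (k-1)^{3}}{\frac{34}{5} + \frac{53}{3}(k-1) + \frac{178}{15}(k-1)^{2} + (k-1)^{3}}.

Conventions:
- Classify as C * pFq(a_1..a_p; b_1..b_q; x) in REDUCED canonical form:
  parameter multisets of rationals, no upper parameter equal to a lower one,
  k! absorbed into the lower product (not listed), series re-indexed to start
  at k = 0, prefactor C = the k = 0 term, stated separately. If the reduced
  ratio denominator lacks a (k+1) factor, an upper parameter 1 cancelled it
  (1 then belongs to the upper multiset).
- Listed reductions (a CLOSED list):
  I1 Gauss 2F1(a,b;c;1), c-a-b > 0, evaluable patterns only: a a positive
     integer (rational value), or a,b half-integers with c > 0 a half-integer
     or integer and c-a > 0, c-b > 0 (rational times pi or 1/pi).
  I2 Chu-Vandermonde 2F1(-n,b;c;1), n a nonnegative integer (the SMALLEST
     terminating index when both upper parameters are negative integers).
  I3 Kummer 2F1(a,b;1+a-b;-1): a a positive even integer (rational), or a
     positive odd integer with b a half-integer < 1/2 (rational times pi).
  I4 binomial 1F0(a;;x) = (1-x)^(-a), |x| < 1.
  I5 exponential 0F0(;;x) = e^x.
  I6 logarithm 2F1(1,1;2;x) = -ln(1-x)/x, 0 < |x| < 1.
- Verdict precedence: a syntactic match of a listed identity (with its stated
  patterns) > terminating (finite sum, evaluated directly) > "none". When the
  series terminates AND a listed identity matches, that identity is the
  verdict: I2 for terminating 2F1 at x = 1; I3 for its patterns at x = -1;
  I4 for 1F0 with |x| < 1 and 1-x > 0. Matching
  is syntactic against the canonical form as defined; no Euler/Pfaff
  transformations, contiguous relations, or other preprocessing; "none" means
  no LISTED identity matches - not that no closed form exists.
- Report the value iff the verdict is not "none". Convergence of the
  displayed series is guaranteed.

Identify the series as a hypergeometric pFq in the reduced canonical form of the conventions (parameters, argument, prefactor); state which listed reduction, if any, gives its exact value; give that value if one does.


Prefactor \frac{1}{9}, argument 1: 2F1 with upper {\frac{1}{5}, 4} over lower {\frac{51}{5}}. Verdict: Gauss's theorem (I1) fires (x = 1: the Gamma ratio telescopes since c-a-b = 6 > 0 and a = 4 in Z>0). Its exact value is \frac{29233}{236250}.

First insight: t_0 = \frac{1}{9} here, and cancel k + 2/3 from the displayed ratio first; then C = 1/9.
Step ratio: r(k) = 1 * (k+\frac{1}{5}) (k+4) / [(k+\frac{51}{5}) (k+1)] - rational in k, leading ratio 1; with t_0 = \frac{1}{9}, classification follows.


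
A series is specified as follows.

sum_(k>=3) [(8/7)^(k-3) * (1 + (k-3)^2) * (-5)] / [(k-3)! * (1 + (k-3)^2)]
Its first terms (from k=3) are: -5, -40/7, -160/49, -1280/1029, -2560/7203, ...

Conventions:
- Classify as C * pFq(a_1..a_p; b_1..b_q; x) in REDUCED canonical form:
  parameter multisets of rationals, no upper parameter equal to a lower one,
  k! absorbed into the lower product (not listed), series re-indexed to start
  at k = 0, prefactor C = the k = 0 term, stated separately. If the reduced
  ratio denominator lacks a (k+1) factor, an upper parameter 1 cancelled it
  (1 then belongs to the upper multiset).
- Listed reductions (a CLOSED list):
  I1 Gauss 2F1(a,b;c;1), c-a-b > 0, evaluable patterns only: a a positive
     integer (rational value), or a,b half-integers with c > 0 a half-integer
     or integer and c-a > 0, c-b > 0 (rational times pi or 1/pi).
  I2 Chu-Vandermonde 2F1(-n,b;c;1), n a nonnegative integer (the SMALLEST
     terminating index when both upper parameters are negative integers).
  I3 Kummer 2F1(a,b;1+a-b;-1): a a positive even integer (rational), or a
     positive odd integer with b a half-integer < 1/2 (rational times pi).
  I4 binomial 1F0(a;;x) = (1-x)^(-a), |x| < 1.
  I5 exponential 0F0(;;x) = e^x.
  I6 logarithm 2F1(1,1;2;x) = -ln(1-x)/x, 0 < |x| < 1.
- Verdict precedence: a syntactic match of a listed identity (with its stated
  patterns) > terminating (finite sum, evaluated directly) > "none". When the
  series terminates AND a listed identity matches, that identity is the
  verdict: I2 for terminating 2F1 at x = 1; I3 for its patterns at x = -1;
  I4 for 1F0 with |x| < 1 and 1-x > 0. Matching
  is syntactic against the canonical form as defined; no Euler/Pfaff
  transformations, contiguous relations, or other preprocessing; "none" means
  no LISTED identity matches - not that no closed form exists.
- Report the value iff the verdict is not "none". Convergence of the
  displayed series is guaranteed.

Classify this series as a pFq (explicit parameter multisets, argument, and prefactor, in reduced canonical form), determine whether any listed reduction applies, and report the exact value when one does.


Classification (C = -5): 0F0 with upper {-}, lower {-}, argument x = 8/7. Verdict: the I5 exponential reduction applies (the 0F0 exponential series at x = 8/7). Its exact value is (-5) * e^(8/7).

First insight: t_0 being -5, striking the common factor k^2 + 1 reduces the term (C = -5, x = 8/7).
Adjacent-term ratio: r(k) = (8/7) * 1 / [(k+1)] ; factor over Q: parameters, x = (8/7), and C = -5.


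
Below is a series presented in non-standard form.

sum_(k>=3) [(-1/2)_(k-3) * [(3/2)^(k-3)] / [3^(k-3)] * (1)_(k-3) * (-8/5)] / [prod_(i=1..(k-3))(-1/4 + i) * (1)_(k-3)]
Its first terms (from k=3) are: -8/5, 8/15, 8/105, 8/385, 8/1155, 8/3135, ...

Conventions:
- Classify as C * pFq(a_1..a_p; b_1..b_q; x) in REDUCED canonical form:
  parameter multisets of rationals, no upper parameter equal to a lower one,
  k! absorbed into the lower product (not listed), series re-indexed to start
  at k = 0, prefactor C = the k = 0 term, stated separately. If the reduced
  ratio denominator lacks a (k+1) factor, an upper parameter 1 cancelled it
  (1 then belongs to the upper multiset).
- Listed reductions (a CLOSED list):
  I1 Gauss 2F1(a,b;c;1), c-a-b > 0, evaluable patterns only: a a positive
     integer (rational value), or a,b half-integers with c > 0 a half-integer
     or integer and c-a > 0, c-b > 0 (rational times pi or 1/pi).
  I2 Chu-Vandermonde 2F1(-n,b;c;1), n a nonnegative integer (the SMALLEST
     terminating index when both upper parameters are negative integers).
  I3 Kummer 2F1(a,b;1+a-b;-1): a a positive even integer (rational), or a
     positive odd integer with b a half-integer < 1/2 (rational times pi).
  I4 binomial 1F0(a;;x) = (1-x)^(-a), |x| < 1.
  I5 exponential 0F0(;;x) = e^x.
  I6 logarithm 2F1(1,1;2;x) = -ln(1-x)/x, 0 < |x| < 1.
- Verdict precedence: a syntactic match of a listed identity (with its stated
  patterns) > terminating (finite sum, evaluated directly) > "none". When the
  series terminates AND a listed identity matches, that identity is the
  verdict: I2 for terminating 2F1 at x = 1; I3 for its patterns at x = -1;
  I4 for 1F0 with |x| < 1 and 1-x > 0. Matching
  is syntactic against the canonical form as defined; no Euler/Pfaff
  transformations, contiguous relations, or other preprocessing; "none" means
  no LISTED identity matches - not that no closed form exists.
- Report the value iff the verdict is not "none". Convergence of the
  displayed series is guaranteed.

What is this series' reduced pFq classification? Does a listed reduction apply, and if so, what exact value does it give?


Canonical form: C = -8/5 times 2F1 with upper {-1/2, 1}, lower {3/4}, x = 1/2. Verdict: none. Every listed pattern misses the 2F1 form at 1/2, upper {-1/2, 1}.

First insight: t_0 = -8/5 here, and the two k-th powers (C = -8/5, x = 1/2) combine into one argument.
Ratio: r(k) = (1/2) * (k-1/2) (k+1) / [(k+3/4) (k+1)] - rational in k. x = (1/2); t_0 = -8/5; negate the roots.


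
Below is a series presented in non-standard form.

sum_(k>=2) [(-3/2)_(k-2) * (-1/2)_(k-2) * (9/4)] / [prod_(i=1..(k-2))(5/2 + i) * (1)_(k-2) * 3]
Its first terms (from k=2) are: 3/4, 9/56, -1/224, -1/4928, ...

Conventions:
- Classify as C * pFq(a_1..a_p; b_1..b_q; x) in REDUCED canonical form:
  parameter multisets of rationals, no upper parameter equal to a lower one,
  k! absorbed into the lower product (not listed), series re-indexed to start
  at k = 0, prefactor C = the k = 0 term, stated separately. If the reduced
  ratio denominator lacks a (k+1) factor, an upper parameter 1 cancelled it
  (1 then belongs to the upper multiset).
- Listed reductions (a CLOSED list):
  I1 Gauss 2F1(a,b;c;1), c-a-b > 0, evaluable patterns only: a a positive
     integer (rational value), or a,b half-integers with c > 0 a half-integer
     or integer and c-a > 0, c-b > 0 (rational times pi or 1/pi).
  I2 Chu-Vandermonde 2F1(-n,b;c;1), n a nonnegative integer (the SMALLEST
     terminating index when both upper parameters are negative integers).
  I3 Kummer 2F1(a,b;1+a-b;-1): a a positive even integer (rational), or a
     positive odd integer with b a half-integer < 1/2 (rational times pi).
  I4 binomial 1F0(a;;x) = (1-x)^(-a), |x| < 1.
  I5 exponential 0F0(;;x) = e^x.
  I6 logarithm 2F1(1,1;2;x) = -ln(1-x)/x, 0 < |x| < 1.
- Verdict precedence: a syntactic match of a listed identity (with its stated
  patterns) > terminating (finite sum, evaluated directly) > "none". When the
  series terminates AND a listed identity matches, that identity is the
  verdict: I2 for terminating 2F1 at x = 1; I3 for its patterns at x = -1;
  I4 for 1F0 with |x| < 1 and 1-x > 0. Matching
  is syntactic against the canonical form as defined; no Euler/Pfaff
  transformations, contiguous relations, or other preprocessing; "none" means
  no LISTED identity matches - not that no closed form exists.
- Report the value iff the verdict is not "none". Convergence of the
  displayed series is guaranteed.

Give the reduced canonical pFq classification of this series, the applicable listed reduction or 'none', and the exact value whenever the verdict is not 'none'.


Prefactor 3/4, argument 1: 2F1 with upper {-3/2, -1/2} over lower {7/2}. Verdict at x = 1: Gauss (I1, half-integer pattern) matches (x = 1; upper {-3/2, -1/2} half-integers, c = 7/2 in the evaluable pattern). Sum: (4725/16384) * pi.

Structural cue: from the first term 3/4: the lower running product (C = 3/4, x = 1) is a rising factorial.
Consecutive-term ratio: r(k) = 1 * (k-3/2) (k-1/2) / [(k+7/2) (k+1)] - poly over poly, x = 1 from leading terms; C = 3/4 at k = 0.


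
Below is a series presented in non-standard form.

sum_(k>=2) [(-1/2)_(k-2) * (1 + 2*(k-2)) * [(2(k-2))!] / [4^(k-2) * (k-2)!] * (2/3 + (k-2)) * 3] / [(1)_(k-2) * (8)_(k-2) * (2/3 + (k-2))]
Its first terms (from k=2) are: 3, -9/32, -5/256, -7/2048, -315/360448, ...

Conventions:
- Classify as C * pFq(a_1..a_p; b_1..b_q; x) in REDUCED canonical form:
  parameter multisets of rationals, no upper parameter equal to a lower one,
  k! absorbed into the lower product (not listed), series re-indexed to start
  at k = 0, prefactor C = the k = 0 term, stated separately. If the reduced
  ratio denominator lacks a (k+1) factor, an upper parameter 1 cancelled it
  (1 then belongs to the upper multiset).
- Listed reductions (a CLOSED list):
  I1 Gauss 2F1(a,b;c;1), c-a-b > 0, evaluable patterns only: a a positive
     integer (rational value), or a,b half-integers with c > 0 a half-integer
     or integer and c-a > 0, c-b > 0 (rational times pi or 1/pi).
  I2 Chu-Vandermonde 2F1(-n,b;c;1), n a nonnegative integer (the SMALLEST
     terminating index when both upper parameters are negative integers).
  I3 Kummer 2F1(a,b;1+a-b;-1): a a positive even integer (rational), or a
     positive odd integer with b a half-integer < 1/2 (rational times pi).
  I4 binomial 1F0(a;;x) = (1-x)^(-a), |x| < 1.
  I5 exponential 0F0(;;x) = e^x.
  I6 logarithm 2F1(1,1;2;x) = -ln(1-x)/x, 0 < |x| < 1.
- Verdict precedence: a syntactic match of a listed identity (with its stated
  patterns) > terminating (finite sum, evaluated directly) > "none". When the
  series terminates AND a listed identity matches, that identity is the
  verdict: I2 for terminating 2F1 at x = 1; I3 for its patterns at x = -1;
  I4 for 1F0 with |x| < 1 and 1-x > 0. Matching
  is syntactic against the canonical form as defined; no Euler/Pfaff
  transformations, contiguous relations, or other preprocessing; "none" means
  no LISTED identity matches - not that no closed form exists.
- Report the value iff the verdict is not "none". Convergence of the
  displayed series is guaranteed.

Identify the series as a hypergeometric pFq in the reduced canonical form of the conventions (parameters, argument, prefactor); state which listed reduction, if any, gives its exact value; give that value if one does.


At argument 1: a 2F1 with upper {-1/2, 3/2}, lower {8}, scaled by C = 3. Verdict (x = 1): Gauss (I1, half-integer pattern) applies (x = 1; upper {-1/2, 3/2} half-integers, c = 8 in the evaluable pattern). Its exact value is (4194304/495495) / pi.

Key observation: t_0 being 3, k + 2/3 divides numerator and denominator alike; C = 3, x = 1 after cancelling.
Consecutive-term ratio: r(k) = 1 * (k-1/2) (k+3/2) / [(k+8) (k+1)] - rational; roots negated = parameters, x = 1, C = 3.


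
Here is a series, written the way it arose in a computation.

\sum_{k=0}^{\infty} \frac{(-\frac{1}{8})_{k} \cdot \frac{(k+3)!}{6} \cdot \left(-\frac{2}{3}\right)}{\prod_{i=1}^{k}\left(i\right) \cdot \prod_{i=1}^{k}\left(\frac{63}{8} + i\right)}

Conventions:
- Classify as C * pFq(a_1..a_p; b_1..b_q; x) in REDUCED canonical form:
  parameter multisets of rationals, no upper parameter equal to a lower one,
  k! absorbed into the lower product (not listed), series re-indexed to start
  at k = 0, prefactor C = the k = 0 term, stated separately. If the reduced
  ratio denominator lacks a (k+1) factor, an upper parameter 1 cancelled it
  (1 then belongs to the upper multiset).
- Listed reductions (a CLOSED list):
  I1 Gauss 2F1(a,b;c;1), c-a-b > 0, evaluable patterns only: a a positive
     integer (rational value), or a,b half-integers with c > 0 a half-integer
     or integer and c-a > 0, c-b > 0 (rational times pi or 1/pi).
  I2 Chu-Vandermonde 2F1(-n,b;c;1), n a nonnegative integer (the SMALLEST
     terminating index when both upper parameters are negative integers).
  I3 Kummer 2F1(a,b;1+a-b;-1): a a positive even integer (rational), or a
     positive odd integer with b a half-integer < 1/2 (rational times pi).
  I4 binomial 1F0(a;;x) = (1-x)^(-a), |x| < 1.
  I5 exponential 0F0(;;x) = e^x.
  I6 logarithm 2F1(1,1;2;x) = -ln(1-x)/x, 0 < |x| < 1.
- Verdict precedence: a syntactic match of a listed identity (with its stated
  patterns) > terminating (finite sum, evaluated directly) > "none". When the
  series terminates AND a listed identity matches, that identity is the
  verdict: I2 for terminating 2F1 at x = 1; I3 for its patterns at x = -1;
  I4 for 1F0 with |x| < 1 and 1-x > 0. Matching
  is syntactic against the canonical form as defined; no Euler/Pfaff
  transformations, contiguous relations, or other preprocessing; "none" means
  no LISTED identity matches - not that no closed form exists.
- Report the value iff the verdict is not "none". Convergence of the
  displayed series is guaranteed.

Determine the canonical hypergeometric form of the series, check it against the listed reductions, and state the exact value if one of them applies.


This is -\frac{2}{3} * 2F1(-\frac{1}{8}, 4; \frac{71}{8}; 1) in reduced canonical form. Verdict: this is Gauss's theorem (I1) (x = 1: the Gamma ratio telescopes since c-a-b = 5 > 0 and a = 4 in Z>0). Sum: -\frac{20163}{32768}.

The tell: x = 1 and the lower running product (prefactor -2/3) is a rising factorial.
Step ratio: r(k) = 1 * (k-\frac{1}{8}) (k+4) / [(k+\frac{71}{8}) (k+1)] - rational in k. x = 1; t_0 = -\frac{2}{3}; negate the roots.


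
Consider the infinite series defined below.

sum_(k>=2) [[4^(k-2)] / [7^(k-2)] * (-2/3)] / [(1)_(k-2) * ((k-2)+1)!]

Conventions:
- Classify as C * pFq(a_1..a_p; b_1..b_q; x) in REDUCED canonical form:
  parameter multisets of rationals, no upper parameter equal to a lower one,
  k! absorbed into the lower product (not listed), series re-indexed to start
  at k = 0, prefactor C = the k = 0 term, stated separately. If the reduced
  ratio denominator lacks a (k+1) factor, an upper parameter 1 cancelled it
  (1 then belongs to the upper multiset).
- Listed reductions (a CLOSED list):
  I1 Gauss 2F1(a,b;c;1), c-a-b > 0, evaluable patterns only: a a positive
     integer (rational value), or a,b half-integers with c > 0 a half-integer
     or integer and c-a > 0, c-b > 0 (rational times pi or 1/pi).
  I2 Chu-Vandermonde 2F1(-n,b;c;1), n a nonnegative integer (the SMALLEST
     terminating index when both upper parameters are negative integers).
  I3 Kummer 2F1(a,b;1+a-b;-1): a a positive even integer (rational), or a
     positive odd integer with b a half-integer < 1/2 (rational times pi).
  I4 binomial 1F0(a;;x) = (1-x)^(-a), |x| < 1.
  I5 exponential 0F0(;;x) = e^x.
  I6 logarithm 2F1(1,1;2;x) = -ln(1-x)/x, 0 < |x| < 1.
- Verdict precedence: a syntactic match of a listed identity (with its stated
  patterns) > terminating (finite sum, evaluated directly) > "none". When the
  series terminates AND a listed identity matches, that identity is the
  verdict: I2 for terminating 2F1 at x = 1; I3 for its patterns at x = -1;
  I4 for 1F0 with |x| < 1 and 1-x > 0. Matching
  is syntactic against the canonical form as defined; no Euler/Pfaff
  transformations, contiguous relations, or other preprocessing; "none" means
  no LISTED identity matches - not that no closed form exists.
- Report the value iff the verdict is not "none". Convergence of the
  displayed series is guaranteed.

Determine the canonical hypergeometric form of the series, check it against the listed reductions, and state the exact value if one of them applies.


With C = -2/3: the canonical form is 0F1(-; 2; 4/7). Verdict: none. A 0F1 with upper {-} fits none of I1-I6 at x = 4/7; the sum runs forever.

First insight: t_0 being -2/3, (1)_k (C = -2/3) is k! itself.
Term ratio: r(k) = (4/7) * 1 / [(k+2) (k+1)] ; factor over Q: parameters, x = (4/7), and C = -2/3.
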